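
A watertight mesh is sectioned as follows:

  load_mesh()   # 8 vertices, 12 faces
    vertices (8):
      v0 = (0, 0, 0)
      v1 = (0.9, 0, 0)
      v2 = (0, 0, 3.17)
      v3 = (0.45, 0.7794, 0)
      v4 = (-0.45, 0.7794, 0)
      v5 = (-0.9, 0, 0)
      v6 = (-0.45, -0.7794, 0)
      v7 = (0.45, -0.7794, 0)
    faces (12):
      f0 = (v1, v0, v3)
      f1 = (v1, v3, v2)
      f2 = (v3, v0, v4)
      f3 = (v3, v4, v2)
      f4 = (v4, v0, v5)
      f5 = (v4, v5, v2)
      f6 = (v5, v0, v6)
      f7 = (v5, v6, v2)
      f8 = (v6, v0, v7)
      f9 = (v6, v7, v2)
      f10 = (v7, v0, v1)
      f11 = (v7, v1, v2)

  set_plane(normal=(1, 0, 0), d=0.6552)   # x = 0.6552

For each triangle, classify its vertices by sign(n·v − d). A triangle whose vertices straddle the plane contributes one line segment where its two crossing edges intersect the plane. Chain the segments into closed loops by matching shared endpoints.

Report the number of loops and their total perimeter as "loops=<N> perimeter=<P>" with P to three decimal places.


Straddling triangles (4 of 12):
  (v1,v0,v3) [+--] → (0.6552, 0, 0)–(0.6552, 0.423994, 0)  len=0.4240
  (v1,v3,v2) [+--] → (0.6552, 0.423994, 0)–(0.6552, 0, 0.86224)  len=0.9608
  (v7,v0,v1) [--+] → (0.6552, 0, 0)–(0.6552, -0.423994, 0)  len=0.4240
  (v7,v1,v2) [-+-] → (0.6552, -0.423994, 0)–(0.6552, 0, 0.86224)  len=0.9608

Chained into 1 loop(s):
  loop 1: 4 segments, perimeter = 2.7697
Total perimeter = 2.770

loops=1 perimeter=2.770


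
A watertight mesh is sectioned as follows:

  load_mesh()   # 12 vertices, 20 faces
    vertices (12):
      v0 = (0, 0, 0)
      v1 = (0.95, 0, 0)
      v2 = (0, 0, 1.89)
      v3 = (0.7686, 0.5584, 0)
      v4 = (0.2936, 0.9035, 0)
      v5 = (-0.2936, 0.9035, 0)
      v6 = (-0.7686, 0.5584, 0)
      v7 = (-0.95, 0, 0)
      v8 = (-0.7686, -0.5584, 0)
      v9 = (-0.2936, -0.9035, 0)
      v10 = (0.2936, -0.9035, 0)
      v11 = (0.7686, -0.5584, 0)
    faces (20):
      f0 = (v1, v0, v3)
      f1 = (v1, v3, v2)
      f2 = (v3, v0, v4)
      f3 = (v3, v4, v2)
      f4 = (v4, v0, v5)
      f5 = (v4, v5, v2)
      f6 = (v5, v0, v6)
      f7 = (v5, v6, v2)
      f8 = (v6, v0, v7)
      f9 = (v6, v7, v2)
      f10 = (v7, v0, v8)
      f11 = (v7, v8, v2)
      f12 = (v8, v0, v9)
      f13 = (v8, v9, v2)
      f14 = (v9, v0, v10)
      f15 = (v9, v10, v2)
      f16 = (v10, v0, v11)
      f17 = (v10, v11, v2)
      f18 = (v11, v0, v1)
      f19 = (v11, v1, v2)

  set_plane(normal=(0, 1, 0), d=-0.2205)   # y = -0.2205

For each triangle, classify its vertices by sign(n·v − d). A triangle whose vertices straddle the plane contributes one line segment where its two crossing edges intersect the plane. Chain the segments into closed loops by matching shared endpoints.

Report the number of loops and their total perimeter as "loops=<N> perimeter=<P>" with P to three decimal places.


Straddling triangles (10 of 20):
  (v7,v0,v8) [++-] → (-0.303503, -0.2205, 0)–(-0.878369, -0.2205, 0)  len=0.5749
  (v7,v8,v2) [+-+] → (-0.878369, -0.2205, 0)–(-0.303503, -0.2205, 1.14368)  len=1.2800
  (v8,v0,v9) [-+-] → (-0.303503, -0.2205, 0)–(-0.0716533, -0.2205, 0)  len=0.2319
  (v8,v9,v2) [--+] → (-0.0716533, -0.2205, 1.42874)–(-0.303503, -0.2205, 1.14368)  len=0.3674
  (v9,v0,v10) [-+-] → (-0.0716533, -0.2205, 0)–(0.0716533, -0.2205, 0)  len=0.1433
  (v9,v10,v2) [--+] → (0.0716533, -0.2205, 1.42874)–(-0.0716533, -0.2205, 1.42874)  len=0.1433
  (v10,v0,v11) [-+-] → (0.0716533, -0.2205, 0)–(0.303503, -0.2205, 0)  len=0.2319
  (v10,v11,v2) [--+] → (0.303503, -0.2205, 1.14368)–(0.0716533, -0.2205, 1.42874)  len=0.3674
  (v11,v0,v1) [-++] → (0.303503, -0.2205, 0)–(0.878369, -0.2205, 0)  len=0.5749
  (v11,v1,v2) [-++] → (0.878369, -0.2205, 0)–(0.303503, -0.2205, 1.14368)  len=1.2800

Chained into 1 loop(s):
  loop 1: 10 segments, perimeter = 5.1950
Total perimeter = 5.195

loops=1 perimeter=5.195


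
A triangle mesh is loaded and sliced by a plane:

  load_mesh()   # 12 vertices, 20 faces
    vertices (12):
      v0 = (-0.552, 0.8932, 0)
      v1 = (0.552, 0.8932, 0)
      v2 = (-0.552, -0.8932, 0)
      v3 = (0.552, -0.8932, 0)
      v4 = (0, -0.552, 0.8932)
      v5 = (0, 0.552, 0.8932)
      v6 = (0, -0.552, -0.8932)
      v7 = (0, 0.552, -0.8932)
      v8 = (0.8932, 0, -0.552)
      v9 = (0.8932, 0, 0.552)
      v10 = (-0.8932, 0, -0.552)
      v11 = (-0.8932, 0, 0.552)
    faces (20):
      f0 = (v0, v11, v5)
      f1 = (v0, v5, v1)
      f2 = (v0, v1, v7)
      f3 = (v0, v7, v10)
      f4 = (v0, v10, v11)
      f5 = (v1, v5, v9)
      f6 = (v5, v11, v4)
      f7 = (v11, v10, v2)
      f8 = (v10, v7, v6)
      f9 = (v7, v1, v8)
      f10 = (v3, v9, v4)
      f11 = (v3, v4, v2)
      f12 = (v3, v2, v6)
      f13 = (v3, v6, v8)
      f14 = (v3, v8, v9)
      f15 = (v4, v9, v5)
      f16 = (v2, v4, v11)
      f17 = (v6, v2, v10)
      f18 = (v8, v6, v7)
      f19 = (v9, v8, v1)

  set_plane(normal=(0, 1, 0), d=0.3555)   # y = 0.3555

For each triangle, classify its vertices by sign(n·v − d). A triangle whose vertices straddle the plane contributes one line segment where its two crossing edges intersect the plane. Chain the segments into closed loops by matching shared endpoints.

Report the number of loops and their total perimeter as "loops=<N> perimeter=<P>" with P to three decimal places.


Straddling triangles (10 of 20):
  (v0,v11,v5) [+-+] → (-0.7574, 0.3555, 0.3323)–(-0.31796, 0.3555, 0.77174)  len=0.6215
  (v0,v7,v10) [++-] → (-0.31796, 0.3555, -0.77174)–(-0.7574, 0.3555, -0.3323)  len=0.6215
  (v0,v10,v11) [+--] → (-0.7574, 0.3555, -0.3323)–(-0.7574, 0.3555, 0.3323)  len=0.6646
  (v1,v5,v9) [++-] → (0.31796, 0.3555, 0.77174)–(0.7574, 0.3555, 0.3323)  len=0.6215
  (v5,v11,v4) [+--] → (-0.31796, 0.3555, 0.77174)–(0, 0.3555, 0.8932)  len=0.3404
  (v10,v7,v6) [-+-] → (-0.31796, 0.3555, -0.77174)–(0, 0.3555, -0.8932)  len=0.3404
  (v7,v1,v8) [++-] → (0.7574, 0.3555, -0.3323)–(0.31796, 0.3555, -0.77174)  len=0.6215
  (v4,v9,v5) [--+] → (0.31796, 0.3555, 0.77174)–(0, 0.3555, 0.8932)  len=0.3404
  (v8,v6,v7) [--+] → (0, 0.3555, -0.8932)–(0.31796, 0.3555, -0.77174)  len=0.3404
  (v9,v8,v1) [--+] → (0.7574, 0.3555, -0.3323)–(0.7574, 0.3555, 0.3323)  len=0.6646

Chained into 1 loop(s):
  loop 1: 10 segments, perimeter = 5.1765
Total perimeter = 5.177

loops=1 perimeter=5.177


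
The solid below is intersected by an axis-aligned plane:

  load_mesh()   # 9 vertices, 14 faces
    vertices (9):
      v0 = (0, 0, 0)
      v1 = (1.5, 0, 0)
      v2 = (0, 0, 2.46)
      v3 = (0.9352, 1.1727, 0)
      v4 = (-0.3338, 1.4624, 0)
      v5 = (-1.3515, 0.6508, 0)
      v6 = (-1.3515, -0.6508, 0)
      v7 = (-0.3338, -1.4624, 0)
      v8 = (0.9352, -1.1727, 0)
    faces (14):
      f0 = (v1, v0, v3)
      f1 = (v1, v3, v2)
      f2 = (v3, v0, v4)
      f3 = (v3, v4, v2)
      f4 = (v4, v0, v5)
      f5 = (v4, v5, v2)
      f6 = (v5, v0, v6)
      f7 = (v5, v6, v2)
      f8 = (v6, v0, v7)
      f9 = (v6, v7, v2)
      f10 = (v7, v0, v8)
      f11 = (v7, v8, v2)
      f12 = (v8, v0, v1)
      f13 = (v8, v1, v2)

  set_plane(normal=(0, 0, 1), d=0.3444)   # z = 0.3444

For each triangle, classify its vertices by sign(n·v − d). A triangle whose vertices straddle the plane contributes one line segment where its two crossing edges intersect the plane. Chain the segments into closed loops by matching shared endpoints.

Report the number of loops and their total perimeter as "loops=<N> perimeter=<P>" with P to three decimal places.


Straddling triangles (7 of 14):
  (v1,v3,v2) [--+] → (0.804272, 1.00852, 0.3444)–(1.29, 0, 0.3444)  len=1.1194
  (v3,v4,v2) [--+] → (-0.287068, 1.25766, 0.3444)–(0.804272, 1.00852, 0.3444)  len=1.1194
  (v4,v5,v2) [--+] → (-1.16229, 0.559688, 0.3444)–(-0.287068, 1.25766, 0.3444)  len=1.1195
  (v5,v6,v2) [--+] → (-1.16229, -0.559688, 0.3444)–(-1.16229, 0.559688, 0.3444)  len=1.1194
  (v6,v7,v2) [--+] → (-0.287068, -1.25766, 0.3444)–(-1.16229, -0.559688, 0.3444)  len=1.1195
  (v7,v8,v2) [--+] → (0.804272, -1.00852, 0.3444)–(-0.287068, -1.25766, 0.3444)  len=1.1194
  (v8,v1,v2) [--+] → (1.29, 0, 0.3444)–(0.804272, -1.00852, 0.3444)  len=1.1194

Chained into 1 loop(s):
  loop 1: 7 segments, perimeter = 7.8359
Total perimeter = 7.836

loops=1 perimeter=7.836


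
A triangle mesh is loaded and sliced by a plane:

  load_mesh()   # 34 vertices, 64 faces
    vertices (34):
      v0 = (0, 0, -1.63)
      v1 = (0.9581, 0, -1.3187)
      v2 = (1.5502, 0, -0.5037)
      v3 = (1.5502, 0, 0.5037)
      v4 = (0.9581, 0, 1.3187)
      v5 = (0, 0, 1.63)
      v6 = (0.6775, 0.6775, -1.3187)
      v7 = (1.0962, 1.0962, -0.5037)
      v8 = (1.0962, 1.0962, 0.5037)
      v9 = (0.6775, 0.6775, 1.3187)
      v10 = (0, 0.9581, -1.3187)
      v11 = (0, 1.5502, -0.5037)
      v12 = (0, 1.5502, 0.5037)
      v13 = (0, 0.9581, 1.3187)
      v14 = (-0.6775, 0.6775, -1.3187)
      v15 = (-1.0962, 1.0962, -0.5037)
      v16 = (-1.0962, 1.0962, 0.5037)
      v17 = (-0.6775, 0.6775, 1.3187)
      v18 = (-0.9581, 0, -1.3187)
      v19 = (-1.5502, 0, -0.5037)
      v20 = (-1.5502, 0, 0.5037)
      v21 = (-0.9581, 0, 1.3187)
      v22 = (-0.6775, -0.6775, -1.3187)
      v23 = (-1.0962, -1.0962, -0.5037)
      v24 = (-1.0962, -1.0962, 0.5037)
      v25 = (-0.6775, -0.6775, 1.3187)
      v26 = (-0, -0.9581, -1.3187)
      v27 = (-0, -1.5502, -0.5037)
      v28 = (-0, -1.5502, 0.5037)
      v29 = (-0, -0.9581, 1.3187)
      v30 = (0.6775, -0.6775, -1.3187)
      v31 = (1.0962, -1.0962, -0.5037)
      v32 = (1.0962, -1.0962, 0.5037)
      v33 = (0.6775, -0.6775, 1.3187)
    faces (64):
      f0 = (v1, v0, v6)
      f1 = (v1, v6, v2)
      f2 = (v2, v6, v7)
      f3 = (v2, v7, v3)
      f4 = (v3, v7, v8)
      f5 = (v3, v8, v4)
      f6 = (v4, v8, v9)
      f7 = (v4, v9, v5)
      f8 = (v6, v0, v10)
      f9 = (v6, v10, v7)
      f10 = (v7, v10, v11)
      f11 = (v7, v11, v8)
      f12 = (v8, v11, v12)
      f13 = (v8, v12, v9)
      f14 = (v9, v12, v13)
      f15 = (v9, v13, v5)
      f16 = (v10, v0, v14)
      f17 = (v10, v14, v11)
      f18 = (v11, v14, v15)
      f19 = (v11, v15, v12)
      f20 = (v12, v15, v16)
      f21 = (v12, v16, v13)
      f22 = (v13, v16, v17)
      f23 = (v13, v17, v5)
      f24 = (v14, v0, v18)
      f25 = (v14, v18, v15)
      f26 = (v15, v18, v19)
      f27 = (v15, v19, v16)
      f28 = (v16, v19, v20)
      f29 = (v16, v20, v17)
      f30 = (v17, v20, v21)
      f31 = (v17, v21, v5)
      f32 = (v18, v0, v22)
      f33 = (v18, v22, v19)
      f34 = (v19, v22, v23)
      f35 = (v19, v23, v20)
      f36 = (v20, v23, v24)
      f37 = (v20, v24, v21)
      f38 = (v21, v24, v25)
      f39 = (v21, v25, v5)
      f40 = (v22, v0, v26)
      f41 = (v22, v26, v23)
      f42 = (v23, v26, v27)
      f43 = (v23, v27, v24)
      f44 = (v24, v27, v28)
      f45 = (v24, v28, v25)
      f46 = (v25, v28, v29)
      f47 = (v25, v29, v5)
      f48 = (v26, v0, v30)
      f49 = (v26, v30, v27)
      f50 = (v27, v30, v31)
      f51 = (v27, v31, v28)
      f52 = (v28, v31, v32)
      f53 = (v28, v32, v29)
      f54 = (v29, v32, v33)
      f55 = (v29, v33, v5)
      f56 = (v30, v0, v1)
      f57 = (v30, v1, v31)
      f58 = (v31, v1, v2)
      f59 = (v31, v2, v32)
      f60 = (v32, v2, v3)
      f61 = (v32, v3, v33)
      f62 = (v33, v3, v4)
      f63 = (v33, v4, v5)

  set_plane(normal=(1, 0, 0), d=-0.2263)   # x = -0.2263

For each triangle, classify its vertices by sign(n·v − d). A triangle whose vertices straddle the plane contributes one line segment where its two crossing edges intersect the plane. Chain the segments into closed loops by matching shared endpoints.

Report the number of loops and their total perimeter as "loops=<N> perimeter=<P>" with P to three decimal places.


Straddling triangles (20 of 64):
  (v10,v0,v14) [++-] → (-0.2263, 0.2263, -1.52602)–(-0.2263, 0.864373, -1.3187)  len=0.6709
  (v10,v14,v11) [+-+] → (-0.2263, 0.864373, -1.3187)–(-0.2263, 1.2587, -0.775928)  len=0.6709
  (v11,v14,v15) [+--] → (-0.2263, 1.2587, -0.775928)–(-0.2263, 1.45648, -0.5037)  len=0.3365
  (v11,v15,v12) [+-+] → (-0.2263, 1.45648, -0.5037)–(-0.2263, 1.45648, 0.295732)  len=0.7994
  (v12,v15,v16) [+--] → (-0.2263, 1.45648, 0.295732)–(-0.2263, 1.45648, 0.5037)  len=0.2080
  (v12,v16,v13) [+-+] → (-0.2263, 1.45648, 0.5037)–(-0.2263, 0.986609, 1.15045)  len=0.7994
  (v13,v16,v17) [+--] → (-0.2263, 0.986609, 1.15045)–(-0.2263, 0.864373, 1.3187)  len=0.2080
  (v13,v17,v5) [+-+] → (-0.2263, 0.864373, 1.3187)–(-0.2263, 0.2263, 1.52602)  len=0.6709
  (v14,v0,v18) [-+-] → (-0.2263, 0.2263, -1.52602)–(-0.2263, 0, -1.55647)  len=0.2283
  (v17,v21,v5) [--+] → (-0.2263, 0, 1.55647)–(-0.2263, 0.2263, 1.52602)  len=0.2283
  (v18,v0,v22) [-+-] → (-0.2263, 0, -1.55647)–(-0.2263, -0.2263, -1.52602)  len=0.2283
  (v21,v25,v5) [--+] → (-0.2263, -0.2263, 1.52602)–(-0.2263, 0, 1.55647)  len=0.2283
  (v22,v0,v26) [-++] → (-0.2263, -0.2263, -1.52602)–(-0.2263, -0.864373, -1.3187)  len=0.6709
  (v22,v26,v23) [-+-] → (-0.2263, -0.864373, -1.3187)–(-0.2263, -0.986609, -1.15045)  len=0.2080
  (v23,v26,v27) [-++] → (-0.2263, -0.986609, -1.15045)–(-0.2263, -1.45648, -0.5037)  len=0.7994
  (v23,v27,v24) [-+-] → (-0.2263, -1.45648, -0.5037)–(-0.2263, -1.45648, -0.295732)  len=0.2080
  (v24,v27,v28) [-++] → (-0.2263, -1.45648, -0.295732)–(-0.2263, -1.45648, 0.5037)  len=0.7994
  (v24,v28,v25) [-+-] → (-0.2263, -1.45648, 0.5037)–(-0.2263, -1.2587, 0.775928)  len=0.3365
  (v25,v28,v29) [-++] → (-0.2263, -1.2587, 0.775928)–(-0.2263, -0.864373, 1.3187)  len=0.6709
  (v25,v29,v5) [-++] → (-0.2263, -0.864373, 1.3187)–(-0.2263, -0.2263, 1.52602)  len=0.6709

Chained into 1 loop(s):
  loop 1: 20 segments, perimeter = 9.6413
Total perimeter = 9.641

loops=1 perimeter=9.641


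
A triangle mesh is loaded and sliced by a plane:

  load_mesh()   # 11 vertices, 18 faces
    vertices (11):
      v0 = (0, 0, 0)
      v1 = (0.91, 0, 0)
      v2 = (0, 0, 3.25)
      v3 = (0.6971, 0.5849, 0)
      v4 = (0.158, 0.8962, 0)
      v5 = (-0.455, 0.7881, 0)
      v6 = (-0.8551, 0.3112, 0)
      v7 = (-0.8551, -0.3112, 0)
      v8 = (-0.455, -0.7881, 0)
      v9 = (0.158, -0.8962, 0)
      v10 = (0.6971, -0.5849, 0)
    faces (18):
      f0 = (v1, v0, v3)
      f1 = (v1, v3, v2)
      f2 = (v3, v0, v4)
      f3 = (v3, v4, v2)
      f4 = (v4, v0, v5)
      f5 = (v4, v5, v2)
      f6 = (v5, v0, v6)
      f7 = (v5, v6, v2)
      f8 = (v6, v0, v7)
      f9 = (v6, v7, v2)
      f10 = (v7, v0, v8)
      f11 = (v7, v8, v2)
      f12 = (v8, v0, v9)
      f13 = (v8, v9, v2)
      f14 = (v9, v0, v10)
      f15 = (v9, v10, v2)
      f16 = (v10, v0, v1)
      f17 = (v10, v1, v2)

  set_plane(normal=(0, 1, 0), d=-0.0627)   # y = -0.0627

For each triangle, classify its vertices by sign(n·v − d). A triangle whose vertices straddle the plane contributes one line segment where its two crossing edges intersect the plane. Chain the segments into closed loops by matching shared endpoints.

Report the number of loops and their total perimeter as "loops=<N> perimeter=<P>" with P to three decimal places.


Straddling triangles (10 of 18):
  (v6,v0,v7) [++-] → (-0.172284, -0.0627, 0)–(-0.8551, -0.0627, 0)  len=0.6828
  (v6,v7,v2) [+-+] → (-0.8551, -0.0627, 0)–(-0.172284, -0.0627, 2.5952)  len=2.6835
  (v7,v0,v8) [-+-] → (-0.172284, -0.0627, 0)–(-0.0361991, -0.0627, 0)  len=0.1361
  (v7,v8,v2) [--+] → (-0.0361991, -0.0627, 2.99144)–(-0.172284, -0.0627, 2.5952)  len=0.4190
  (v8,v0,v9) [-+-] → (-0.0361991, -0.0627, 0)–(0.011054, -0.0627, 0)  len=0.0473
  (v8,v9,v2) [--+] → (0.011054, -0.0627, 3.02262)–(-0.0361991, -0.0627, 2.99144)  len=0.0566
  (v9,v0,v10) [-+-] → (0.011054, -0.0627, 0)–(0.0747276, -0.0627, 0)  len=0.0637
  (v9,v10,v2) [--+] → (0.0747276, -0.0627, 2.90161)–(0.011054, -0.0627, 3.02262)  len=0.1367
  (v10,v0,v1) [-++] → (0.0747276, -0.0627, 0)–(0.887178, -0.0627, 0)  len=0.8124
  (v10,v1,v2) [-++] → (0.887178, -0.0627, 0)–(0.0747276, -0.0627, 2.90161)  len=3.0132

Chained into 1 loop(s):
  loop 1: 10 segments, perimeter = 8.0513
Total perimeter = 8.051

loops=1 perimeter=8.051


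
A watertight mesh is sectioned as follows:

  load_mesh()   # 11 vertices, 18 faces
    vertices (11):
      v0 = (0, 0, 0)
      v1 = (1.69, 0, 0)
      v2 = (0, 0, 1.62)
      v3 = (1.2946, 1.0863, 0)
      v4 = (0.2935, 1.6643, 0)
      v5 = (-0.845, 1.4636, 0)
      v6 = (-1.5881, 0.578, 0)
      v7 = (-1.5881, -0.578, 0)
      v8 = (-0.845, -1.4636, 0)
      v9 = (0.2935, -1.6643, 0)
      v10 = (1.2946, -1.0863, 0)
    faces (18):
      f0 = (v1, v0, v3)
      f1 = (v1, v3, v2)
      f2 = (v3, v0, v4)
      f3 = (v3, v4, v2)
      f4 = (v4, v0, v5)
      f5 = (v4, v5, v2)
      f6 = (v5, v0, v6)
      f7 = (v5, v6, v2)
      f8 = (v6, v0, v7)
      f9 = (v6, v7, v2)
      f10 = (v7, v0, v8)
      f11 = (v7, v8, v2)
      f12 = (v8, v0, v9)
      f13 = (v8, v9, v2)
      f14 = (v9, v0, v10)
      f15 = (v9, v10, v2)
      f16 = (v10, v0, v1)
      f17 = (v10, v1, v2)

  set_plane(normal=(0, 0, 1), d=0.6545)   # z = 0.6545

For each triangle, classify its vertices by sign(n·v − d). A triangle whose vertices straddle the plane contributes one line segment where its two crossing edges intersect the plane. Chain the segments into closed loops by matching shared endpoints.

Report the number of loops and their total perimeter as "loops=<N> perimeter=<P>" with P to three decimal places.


loops=1 perimeter=6.201

Straddling triangles (9 of 18):
  (v1,v3,v2) [--+] → (0.771566, 0.647421, 0.6545)–(1.00722, 0, 0.6545)  len=0.6890
  (v3,v4,v2) [--+] → (0.174922, 0.991902, 0.6545)–(0.771566, 0.647421, 0.6545)  len=0.6889
  (v4,v5,v2) [--+] → (-0.50361, 0.872288, 0.6545)–(0.174922, 0.991902, 0.6545)  len=0.6890
  (v5,v6,v2) [--+] → (-0.946488, 0.344481, 0.6545)–(-0.50361, 0.872288, 0.6545)  len=0.6890
  (v6,v7,v2) [--+] → (-0.946488, -0.344481, 0.6545)–(-0.946488, 0.344481, 0.6545)  len=0.6890
  (v7,v8,v2) [--+] → (-0.50361, -0.872288, 0.6545)–(-0.946488, -0.344481, 0.6545)  len=0.6890
  (v8,v9,v2) [--+] → (0.174922, -0.991902, 0.6545)–(-0.50361, -0.872288, 0.6545)  len=0.6890
  (v9,v10,v2) [--+] → (0.771566, -0.647421, 0.6545)–(0.174922, -0.991902, 0.6545)  len=0.6889
  (v10,v1,v2) [--+] → (1.00722, 0, 0.6545)–(0.771566, -0.647421, 0.6545)  len=0.6890

Chained into 1 loop(s):
  loop 1: 9 segments, perimeter = 6.2008
Total perimeter = 6.201


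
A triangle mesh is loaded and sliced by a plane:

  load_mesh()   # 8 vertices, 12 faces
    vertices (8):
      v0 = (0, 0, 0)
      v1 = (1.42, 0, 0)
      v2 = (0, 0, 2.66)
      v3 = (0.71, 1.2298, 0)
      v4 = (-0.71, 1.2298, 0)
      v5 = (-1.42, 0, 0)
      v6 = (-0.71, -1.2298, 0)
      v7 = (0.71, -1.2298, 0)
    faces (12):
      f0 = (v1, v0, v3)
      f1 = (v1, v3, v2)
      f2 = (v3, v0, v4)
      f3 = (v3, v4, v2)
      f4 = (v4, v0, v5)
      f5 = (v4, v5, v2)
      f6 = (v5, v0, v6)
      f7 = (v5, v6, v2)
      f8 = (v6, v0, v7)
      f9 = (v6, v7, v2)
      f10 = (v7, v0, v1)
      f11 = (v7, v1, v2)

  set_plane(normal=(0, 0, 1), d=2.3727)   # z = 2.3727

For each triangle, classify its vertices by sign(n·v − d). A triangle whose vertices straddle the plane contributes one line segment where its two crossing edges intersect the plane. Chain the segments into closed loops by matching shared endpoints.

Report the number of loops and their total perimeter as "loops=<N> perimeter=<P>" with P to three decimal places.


loops=1 perimeter=0.920

Straddling triangles (6 of 12):
  (v1,v3,v2) [--+] → (0.0766853, 0.132828, 2.3727)–(0.153371, 0, 2.3727)  len=0.1534
  (v3,v4,v2) [--+] → (-0.0766853, 0.132828, 2.3727)–(0.0766853, 0.132828, 2.3727)  len=0.1534
  (v4,v5,v2) [--+] → (-0.153371, 0, 2.3727)–(-0.0766853, 0.132828, 2.3727)  len=0.1534
  (v5,v6,v2) [--+] → (-0.0766853, -0.132828, 2.3727)–(-0.153371, 0, 2.3727)  len=0.1534
  (v6,v7,v2) [--+] → (0.0766853, -0.132828, 2.3727)–(-0.0766853, -0.132828, 2.3727)  len=0.1534
  (v7,v1,v2) [--+] → (0.153371, 0, 2.3727)–(0.0766853, -0.132828, 2.3727)  len=0.1534

Chained into 1 loop(s):
  loop 1: 6 segments, perimeter = 0.9202
Total perimeter = 0.920


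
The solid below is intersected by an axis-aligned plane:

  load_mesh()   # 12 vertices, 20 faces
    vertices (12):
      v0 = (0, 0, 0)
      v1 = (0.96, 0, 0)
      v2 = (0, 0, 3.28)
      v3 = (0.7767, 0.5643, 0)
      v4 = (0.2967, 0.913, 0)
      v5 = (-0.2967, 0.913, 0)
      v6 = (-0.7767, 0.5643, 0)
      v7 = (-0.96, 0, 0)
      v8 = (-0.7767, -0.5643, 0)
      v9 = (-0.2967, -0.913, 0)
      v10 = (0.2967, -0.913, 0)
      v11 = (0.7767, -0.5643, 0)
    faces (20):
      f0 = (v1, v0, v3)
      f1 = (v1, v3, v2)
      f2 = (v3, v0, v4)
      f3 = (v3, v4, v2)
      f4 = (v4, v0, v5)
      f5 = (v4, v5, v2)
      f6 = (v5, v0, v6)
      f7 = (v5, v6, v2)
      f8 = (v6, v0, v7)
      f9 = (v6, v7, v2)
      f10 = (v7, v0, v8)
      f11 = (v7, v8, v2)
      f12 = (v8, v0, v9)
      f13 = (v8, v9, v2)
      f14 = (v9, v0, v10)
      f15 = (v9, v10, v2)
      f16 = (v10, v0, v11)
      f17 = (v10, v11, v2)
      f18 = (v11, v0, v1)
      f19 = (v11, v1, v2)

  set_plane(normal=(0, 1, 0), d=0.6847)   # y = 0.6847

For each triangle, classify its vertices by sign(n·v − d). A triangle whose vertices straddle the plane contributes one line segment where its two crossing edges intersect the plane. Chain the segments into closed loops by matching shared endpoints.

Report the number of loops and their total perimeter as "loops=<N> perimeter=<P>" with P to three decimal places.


Straddling triangles (6 of 20):
  (v3,v0,v4) [--+] → (0.222509, 0.6847, 0)–(0.610964, 0.6847, 0)  len=0.3885
  (v3,v4,v2) [-+-] → (0.610964, 0.6847, 0)–(0.222509, 0.6847, 0.82018)  len=0.9075
  (v4,v0,v5) [+-+] → (0.222509, 0.6847, 0)–(-0.222509, 0.6847, 0)  len=0.4450
  (v4,v5,v2) [++-] → (-0.222509, 0.6847, 0.82018)–(0.222509, 0.6847, 0.82018)  len=0.4450
  (v5,v0,v6) [+--] → (-0.222509, 0.6847, 0)–(-0.610964, 0.6847, 0)  len=0.3885
  (v5,v6,v2) [+--] → (-0.610964, 0.6847, 0)–(-0.222509, 0.6847, 0.82018)  len=0.9075

Chained into 1 loop(s):
  loop 1: 6 segments, perimeter = 3.4820
Total perimeter = 3.482

loops=1 perimeter=3.482


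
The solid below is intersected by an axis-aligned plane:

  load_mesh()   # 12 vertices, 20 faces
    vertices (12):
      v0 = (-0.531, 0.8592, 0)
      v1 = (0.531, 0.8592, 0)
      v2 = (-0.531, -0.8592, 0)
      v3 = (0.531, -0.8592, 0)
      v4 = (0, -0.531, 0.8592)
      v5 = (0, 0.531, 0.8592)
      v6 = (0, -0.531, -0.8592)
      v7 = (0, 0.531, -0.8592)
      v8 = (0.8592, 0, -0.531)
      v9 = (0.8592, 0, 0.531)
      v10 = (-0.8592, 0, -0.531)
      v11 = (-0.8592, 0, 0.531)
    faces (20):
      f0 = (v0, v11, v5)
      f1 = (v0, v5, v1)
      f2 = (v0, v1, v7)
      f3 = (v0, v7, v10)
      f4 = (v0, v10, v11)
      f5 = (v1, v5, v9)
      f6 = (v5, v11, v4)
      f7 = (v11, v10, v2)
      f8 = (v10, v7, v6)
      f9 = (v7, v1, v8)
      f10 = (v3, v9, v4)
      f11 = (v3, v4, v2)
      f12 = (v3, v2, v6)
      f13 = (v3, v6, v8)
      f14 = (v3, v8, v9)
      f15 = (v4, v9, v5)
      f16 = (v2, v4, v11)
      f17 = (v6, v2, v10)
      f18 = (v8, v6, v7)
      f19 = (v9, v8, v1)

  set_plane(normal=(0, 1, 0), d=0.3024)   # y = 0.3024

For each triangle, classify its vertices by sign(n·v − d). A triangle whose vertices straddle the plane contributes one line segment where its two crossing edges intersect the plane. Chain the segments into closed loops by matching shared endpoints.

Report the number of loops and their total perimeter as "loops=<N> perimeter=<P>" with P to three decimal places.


loops=1 perimeter=5.075

Straddling triangles (10 of 20):
  (v0,v11,v5) [+-+] → (-0.743688, 0.3024, 0.344112)–(-0.369893, 0.3024, 0.717907)  len=0.5286
  (v0,v7,v10) [++-] → (-0.369893, 0.3024, -0.717907)–(-0.743688, 0.3024, -0.344112)  len=0.5286
  (v0,v10,v11) [+--] → (-0.743688, 0.3024, -0.344112)–(-0.743688, 0.3024, 0.344112)  len=0.6882
  (v1,v5,v9) [++-] → (0.369893, 0.3024, 0.717907)–(0.743688, 0.3024, 0.344112)  len=0.5286
  (v5,v11,v4) [+--] → (-0.369893, 0.3024, 0.717907)–(0, 0.3024, 0.8592)  len=0.3960
  (v10,v7,v6) [-+-] → (-0.369893, 0.3024, -0.717907)–(0, 0.3024, -0.8592)  len=0.3960
  (v7,v1,v8) [++-] → (0.743688, 0.3024, -0.344112)–(0.369893, 0.3024, -0.717907)  len=0.5286
  (v4,v9,v5) [--+] → (0.369893, 0.3024, 0.717907)–(0, 0.3024, 0.8592)  len=0.3960
  (v8,v6,v7) [--+] → (0, 0.3024, -0.8592)–(0.369893, 0.3024, -0.717907)  len=0.3960
  (v9,v8,v1) [--+] → (0.743688, 0.3024, -0.344112)–(0.743688, 0.3024, 0.344112)  len=0.6882

Chained into 1 loop(s):
  loop 1: 10 segments, perimeter = 5.0748
Total perimeter = 5.075


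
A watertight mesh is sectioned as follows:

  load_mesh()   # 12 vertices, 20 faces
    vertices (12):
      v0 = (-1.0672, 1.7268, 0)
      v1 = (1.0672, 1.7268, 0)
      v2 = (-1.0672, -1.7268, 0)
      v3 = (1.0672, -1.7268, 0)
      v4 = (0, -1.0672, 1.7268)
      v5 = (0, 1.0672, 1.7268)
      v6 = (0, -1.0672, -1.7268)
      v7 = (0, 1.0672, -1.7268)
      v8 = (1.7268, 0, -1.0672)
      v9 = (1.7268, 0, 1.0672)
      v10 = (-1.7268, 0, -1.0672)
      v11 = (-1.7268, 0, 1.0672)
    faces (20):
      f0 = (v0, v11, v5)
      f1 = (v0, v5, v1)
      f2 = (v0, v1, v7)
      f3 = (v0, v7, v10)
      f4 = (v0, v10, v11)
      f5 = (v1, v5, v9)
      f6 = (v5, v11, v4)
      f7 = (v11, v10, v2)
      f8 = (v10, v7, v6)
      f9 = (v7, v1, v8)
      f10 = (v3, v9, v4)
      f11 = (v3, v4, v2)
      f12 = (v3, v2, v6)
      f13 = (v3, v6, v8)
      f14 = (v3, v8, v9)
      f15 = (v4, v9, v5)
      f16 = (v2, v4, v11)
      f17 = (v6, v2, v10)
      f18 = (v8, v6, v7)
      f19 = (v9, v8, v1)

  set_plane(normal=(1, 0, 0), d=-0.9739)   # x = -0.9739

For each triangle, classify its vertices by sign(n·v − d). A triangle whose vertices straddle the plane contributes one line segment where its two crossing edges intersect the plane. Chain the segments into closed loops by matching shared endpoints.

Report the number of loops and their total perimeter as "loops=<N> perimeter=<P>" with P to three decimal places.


Straddling triangles (10 of 20):
  (v0,v11,v5) [--+] → (-0.9739, 0.465309, 1.35479)–(-0.9739, 1.66913, 0.150966)  len=1.7025
  (v0,v5,v1) [-++] → (-0.9739, 1.66913, 0.150966)–(-0.9739, 1.7268, 0)  len=0.1616
  (v0,v1,v7) [-++] → (-0.9739, 1.7268, 0)–(-0.9739, 1.66913, -0.150966)  len=0.1616
  (v0,v7,v10) [-+-] → (-0.9739, 1.66913, -0.150966)–(-0.9739, 0.465309, -1.35479)  len=1.7025
  (v5,v11,v4) [+-+] → (-0.9739, 0.465309, 1.35479)–(-0.9739, -0.465309, 1.35479)  len=0.9306
  (v10,v7,v6) [-++] → (-0.9739, 0.465309, -1.35479)–(-0.9739, -0.465309, -1.35479)  len=0.9306
  (v3,v4,v2) [++-] → (-0.9739, -1.66913, 0.150966)–(-0.9739, -1.7268, 0)  len=0.1616
  (v3,v2,v6) [+-+] → (-0.9739, -1.7268, 0)–(-0.9739, -1.66913, -0.150966)  len=0.1616
  (v2,v4,v11) [-+-] → (-0.9739, -1.66913, 0.150966)–(-0.9739, -0.465309, 1.35479)  len=1.7025
  (v6,v2,v10) [+--] → (-0.9739, -1.66913, -0.150966)–(-0.9739, -0.465309, -1.35479)  len=1.7025

Chained into 1 loop(s):
  loop 1: 10 segments, perimeter = 9.3175
Total perimeter = 9.318

loops=1 perimeter=9.318


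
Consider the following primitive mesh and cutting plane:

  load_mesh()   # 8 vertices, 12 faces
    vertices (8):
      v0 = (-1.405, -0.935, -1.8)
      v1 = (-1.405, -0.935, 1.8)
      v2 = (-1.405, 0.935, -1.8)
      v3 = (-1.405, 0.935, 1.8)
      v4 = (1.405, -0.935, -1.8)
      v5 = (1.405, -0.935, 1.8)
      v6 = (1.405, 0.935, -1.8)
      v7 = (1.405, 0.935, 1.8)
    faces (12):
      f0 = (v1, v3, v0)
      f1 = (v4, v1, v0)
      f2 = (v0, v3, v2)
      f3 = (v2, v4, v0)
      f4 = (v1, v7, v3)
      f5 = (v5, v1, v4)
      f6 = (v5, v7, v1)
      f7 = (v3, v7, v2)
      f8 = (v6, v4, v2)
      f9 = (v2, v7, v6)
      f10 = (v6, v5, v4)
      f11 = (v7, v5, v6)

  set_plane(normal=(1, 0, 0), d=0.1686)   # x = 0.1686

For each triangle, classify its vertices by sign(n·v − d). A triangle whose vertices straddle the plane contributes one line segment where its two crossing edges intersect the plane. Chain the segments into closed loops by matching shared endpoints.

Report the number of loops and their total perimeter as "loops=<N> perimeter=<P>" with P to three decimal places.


loops=1 perimeter=10.940

Straddling triangles (8 of 12):
  (v4,v1,v0) [+--] → (0.1686, -0.935, -0.216)–(0.1686, -0.935, -1.8)  len=1.5840
  (v2,v4,v0) [-+-] → (0.1686, -0.1122, -1.8)–(0.1686, -0.935, -1.8)  len=0.8228
  (v1,v7,v3) [-+-] → (0.1686, 0.1122, 1.8)–(0.1686, 0.935, 1.8)  len=0.8228
  (v5,v1,v4) [+-+] → (0.1686, -0.935, 1.8)–(0.1686, -0.935, -0.216)  len=2.0160
  (v5,v7,v1) [++-] → (0.1686, 0.1122, 1.8)–(0.1686, -0.935, 1.8)  len=1.0472
  (v3,v7,v2) [-+-] → (0.1686, 0.935, 1.8)–(0.1686, 0.935, 0.216)  len=1.5840
  (v6,v4,v2) [++-] → (0.1686, -0.1122, -1.8)–(0.1686, 0.935, -1.8)  len=1.0472
  (v2,v7,v6) [-++] → (0.1686, 0.935, 0.216)–(0.1686, 0.935, -1.8)  len=2.0160

Chained into 1 loop(s):
  loop 1: 8 segments, perimeter = 10.9400
Total perimeter = 10.940


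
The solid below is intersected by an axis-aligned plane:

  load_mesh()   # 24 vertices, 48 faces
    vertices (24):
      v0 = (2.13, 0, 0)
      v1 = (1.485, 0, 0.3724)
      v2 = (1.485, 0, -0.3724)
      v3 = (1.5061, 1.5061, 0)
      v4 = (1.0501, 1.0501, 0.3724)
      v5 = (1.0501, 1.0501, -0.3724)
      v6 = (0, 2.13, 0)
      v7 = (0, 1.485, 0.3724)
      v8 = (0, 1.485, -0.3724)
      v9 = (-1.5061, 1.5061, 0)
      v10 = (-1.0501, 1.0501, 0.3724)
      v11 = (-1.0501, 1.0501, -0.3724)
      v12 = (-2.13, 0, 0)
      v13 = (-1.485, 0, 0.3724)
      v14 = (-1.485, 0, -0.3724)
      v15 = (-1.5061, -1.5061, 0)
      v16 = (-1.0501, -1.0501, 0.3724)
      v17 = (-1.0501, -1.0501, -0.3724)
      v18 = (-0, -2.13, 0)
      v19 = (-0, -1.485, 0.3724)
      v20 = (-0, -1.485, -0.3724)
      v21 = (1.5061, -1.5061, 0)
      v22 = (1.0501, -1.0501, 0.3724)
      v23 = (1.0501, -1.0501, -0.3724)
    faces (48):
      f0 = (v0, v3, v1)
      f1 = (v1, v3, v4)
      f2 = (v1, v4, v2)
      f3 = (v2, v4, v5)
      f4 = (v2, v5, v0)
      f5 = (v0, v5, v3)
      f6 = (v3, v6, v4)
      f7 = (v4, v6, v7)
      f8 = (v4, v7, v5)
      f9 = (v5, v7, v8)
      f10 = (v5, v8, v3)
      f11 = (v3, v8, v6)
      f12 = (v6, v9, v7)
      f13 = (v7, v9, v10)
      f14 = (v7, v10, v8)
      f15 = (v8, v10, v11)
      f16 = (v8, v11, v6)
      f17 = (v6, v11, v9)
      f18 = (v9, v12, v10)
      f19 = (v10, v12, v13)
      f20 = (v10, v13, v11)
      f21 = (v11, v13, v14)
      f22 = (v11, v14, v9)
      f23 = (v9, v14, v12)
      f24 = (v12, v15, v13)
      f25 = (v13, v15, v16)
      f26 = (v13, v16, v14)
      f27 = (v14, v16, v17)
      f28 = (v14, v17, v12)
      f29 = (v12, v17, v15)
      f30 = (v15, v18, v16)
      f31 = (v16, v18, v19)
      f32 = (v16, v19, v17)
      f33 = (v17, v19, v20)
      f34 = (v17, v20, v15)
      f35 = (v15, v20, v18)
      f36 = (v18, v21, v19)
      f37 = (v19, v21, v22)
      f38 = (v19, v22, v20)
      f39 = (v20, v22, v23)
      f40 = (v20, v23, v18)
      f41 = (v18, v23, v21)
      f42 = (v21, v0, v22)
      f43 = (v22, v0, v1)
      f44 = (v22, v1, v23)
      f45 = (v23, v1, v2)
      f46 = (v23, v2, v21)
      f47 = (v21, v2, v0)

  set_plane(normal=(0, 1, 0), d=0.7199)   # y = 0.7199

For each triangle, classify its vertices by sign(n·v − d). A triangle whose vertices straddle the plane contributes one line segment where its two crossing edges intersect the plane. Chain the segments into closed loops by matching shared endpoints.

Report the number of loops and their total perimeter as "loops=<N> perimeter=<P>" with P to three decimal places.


loops=2 perimeter=4.469

Straddling triangles (12 of 48):
  (v0,v3,v1) [-+-] → (1.83178, 0.7199, 0)–(1.49509, 0.7199, 0.194397)  len=0.3888
  (v1,v3,v4) [-++] → (1.49509, 0.7199, 0.194397)–(1.18685, 0.7199, 0.3724)  len=0.3559
  (v1,v4,v2) [-+-] → (1.18685, 0.7199, 0.3724)–(1.18685, 0.7199, 0.1382)  len=0.2342
  (v2,v4,v5) [-++] → (1.18685, 0.7199, 0.1382)–(1.18685, 0.7199, -0.3724)  len=0.5106
  (v2,v5,v0) [-+-] → (1.18685, 0.7199, -0.3724)–(1.38967, 0.7199, -0.2553)  len=0.2342
  (v0,v5,v3) [-++] → (1.38967, 0.7199, -0.2553)–(1.83178, 0.7199, 0)  len=0.5105
  (v9,v12,v10) [+-+] → (-1.83178, 0.7199, 0)–(-1.38967, 0.7199, 0.2553)  len=0.5105
  (v10,v12,v13) [+--] → (-1.38967, 0.7199, 0.2553)–(-1.18685, 0.7199, 0.3724)  len=0.2342
  (v10,v13,v11) [+-+] → (-1.18685, 0.7199, 0.3724)–(-1.18685, 0.7199, -0.1382)  len=0.5106
  (v11,v13,v14) [+--] → (-1.18685, 0.7199, -0.1382)–(-1.18685, 0.7199, -0.3724)  len=0.2342
  (v11,v14,v9) [+-+] → (-1.18685, 0.7199, -0.3724)–(-1.49509, 0.7199, -0.194397)  len=0.3559
  (v9,v14,v12) [+--] → (-1.49509, 0.7199, -0.194397)–(-1.83178, 0.7199, 0)  len=0.3888

Chained into 2 loop(s):
  loop 1: 6 segments, perimeter = 2.2343
  loop 2: 6 segments, perimeter = 2.2343
Total perimeter = 4.469


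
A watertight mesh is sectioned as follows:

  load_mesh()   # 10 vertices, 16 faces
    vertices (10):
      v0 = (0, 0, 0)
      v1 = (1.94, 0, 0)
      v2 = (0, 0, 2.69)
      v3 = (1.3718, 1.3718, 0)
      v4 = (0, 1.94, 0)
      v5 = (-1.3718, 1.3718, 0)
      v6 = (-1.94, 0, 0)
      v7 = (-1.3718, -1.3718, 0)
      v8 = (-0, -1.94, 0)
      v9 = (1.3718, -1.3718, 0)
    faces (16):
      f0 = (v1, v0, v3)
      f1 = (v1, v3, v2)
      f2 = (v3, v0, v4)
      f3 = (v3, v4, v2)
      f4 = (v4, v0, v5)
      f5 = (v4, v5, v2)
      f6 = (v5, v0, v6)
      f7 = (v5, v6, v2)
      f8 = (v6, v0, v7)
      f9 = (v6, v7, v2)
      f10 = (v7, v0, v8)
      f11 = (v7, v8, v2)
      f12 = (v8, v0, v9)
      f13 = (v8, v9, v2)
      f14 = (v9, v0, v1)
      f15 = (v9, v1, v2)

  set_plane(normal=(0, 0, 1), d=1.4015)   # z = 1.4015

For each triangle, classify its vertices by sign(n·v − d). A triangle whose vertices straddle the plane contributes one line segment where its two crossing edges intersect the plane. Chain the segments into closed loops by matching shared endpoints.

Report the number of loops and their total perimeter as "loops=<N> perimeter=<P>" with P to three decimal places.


Straddling triangles (8 of 16):
  (v1,v3,v2) [--+] → (0.657087, 0.657087, 1.4015)–(0.929253, 0, 1.4015)  len=0.7112
  (v3,v4,v2) [--+] → (0, 0.929253, 1.4015)–(0.657087, 0.657087, 1.4015)  len=0.7112
  (v4,v5,v2) [--+] → (-0.657087, 0.657087, 1.4015)–(0, 0.929253, 1.4015)  len=0.7112
  (v5,v6,v2) [--+] → (-0.929253, 0, 1.4015)–(-0.657087, 0.657087, 1.4015)  len=0.7112
  (v6,v7,v2) [--+] → (-0.657087, -0.657087, 1.4015)–(-0.929253, 0, 1.4015)  len=0.7112
  (v7,v8,v2) [--+] → (0, -0.929253, 1.4015)–(-0.657087, -0.657087, 1.4015)  len=0.7112
  (v8,v9,v2) [--+] → (0.657087, -0.657087, 1.4015)–(0, -0.929253, 1.4015)  len=0.7112
  (v9,v1,v2) [--+] → (0.929253, 0, 1.4015)–(0.657087, -0.657087, 1.4015)  len=0.7112

Chained into 1 loop(s):
  loop 1: 8 segments, perimeter = 5.6898
Total perimeter = 5.690

loops=1 perimeter=5.690


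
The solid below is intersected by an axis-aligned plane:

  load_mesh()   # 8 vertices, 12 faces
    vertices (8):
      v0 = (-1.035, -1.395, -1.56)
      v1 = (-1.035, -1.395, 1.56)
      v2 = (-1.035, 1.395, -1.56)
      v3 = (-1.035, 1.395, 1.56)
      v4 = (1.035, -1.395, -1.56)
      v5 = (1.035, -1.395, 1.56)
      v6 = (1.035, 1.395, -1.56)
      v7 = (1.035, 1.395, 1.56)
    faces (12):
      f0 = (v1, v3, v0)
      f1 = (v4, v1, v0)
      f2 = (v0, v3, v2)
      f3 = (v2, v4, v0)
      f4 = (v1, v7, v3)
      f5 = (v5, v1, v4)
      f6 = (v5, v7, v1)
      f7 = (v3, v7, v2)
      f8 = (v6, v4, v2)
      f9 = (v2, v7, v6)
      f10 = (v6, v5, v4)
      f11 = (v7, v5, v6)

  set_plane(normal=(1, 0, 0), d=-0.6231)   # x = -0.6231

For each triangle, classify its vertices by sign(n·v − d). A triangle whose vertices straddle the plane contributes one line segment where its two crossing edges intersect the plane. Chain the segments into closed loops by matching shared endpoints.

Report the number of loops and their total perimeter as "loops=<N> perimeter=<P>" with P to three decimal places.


loops=1 perimeter=11.820

Straddling triangles (8 of 12):
  (v4,v1,v0) [+--] → (-0.6231, -1.395, 0.939165)–(-0.6231, -1.395, -1.56)  len=2.4992
  (v2,v4,v0) [-+-] → (-0.6231, 0.83983, -1.56)–(-0.6231, -1.395, -1.56)  len=2.2348
  (v1,v7,v3) [-+-] → (-0.6231, -0.83983, 1.56)–(-0.6231, 1.395, 1.56)  len=2.2348
  (v5,v1,v4) [+-+] → (-0.6231, -1.395, 1.56)–(-0.6231, -1.395, 0.939165)  len=0.6208
  (v5,v7,v1) [++-] → (-0.6231, -0.83983, 1.56)–(-0.6231, -1.395, 1.56)  len=0.5552
  (v3,v7,v2) [-+-] → (-0.6231, 1.395, 1.56)–(-0.6231, 1.395, -0.939165)  len=2.4992
  (v6,v4,v2) [++-] → (-0.6231, 0.83983, -1.56)–(-0.6231, 1.395, -1.56)  len=0.5552
  (v2,v7,v6) [-++] → (-0.6231, 1.395, -0.939165)–(-0.6231, 1.395, -1.56)  len=0.6208

Chained into 1 loop(s):
  loop 1: 8 segments, perimeter = 11.8200
Total perimeter = 11.820


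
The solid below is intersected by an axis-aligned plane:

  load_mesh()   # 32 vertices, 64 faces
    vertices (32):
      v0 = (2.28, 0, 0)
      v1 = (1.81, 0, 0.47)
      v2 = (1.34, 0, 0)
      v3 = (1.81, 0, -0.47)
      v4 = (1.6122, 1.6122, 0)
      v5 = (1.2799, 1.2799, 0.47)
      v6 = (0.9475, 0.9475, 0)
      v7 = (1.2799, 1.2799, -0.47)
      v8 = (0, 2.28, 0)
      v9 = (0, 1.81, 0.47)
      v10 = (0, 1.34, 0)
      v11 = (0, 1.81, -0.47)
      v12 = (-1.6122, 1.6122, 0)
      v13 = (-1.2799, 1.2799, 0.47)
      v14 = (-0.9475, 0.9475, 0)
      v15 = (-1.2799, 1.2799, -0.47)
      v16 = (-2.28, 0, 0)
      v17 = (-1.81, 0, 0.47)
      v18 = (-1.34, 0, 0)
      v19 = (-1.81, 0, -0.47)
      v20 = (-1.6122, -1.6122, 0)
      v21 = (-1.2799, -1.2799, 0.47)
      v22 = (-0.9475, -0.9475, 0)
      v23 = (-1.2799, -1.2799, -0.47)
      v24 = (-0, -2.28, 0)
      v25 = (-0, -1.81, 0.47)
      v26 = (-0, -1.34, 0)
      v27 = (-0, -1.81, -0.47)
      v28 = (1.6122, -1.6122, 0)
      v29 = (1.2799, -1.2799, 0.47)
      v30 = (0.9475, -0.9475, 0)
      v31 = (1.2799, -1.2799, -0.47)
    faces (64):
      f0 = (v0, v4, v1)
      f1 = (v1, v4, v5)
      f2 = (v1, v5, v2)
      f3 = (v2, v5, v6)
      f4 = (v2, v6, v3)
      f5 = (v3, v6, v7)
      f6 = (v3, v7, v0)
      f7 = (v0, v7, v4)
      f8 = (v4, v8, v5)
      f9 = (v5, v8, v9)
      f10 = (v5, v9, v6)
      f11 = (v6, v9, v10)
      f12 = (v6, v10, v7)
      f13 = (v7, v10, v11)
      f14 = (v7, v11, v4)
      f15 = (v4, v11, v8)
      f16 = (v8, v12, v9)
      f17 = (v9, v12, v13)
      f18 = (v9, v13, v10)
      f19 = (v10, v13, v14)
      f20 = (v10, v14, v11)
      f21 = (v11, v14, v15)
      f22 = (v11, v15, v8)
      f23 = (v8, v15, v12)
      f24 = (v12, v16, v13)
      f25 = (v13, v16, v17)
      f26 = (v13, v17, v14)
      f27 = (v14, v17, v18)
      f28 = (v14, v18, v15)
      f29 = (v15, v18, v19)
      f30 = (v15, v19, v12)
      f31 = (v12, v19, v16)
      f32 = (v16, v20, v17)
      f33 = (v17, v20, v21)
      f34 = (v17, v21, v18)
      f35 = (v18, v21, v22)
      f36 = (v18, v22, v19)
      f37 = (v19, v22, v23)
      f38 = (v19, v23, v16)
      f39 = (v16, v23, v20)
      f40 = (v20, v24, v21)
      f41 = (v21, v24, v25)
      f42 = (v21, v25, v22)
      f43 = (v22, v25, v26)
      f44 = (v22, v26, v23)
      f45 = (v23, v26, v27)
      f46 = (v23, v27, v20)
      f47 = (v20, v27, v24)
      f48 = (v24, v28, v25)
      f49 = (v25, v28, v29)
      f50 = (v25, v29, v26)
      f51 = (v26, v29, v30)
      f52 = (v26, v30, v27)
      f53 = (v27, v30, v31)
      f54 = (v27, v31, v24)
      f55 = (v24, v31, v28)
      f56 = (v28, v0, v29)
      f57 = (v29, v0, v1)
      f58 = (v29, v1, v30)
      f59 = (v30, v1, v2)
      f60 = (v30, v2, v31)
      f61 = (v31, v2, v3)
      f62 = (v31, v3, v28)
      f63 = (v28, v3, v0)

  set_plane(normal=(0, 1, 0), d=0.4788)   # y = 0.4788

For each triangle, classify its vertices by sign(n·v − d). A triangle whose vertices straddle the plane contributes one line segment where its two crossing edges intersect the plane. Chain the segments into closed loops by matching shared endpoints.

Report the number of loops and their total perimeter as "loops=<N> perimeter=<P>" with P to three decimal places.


loops=2 perimeter=5.317

Straddling triangles (16 of 64):
  (v0,v4,v1) [-+-] → (2.08167, 0.4788, 0)–(1.75126, 0.4788, 0.330417)  len=0.4673
  (v1,v4,v5) [-++] → (1.75126, 0.4788, 0.330417)–(1.61169, 0.4788, 0.47)  len=0.1974
  (v1,v5,v2) [-+-] → (1.61169, 0.4788, 0.47)–(1.31752, 0.4788, 0.175823)  len=0.4160
  (v2,v5,v6) [-++] → (1.31752, 0.4788, 0.175823)–(1.14166, 0.4788, 0)  len=0.2487
  (v2,v6,v3) [-+-] → (1.14166, 0.4788, 0)–(1.37415, 0.4788, -0.232495)  len=0.3288
  (v3,v6,v7) [-++] → (1.37415, 0.4788, -0.232495)–(1.61169, 0.4788, -0.47)  len=0.3359
  (v3,v7,v0) [-+-] → (1.61169, 0.4788, -0.47)–(1.90587, 0.4788, -0.175823)  len=0.4160
  (v0,v7,v4) [-++] → (1.90587, 0.4788, -0.175823)–(2.08167, 0.4788, 0)  len=0.2486
  (v12,v16,v13) [+-+] → (-2.08167, 0.4788, 0)–(-1.90587, 0.4788, 0.175823)  len=0.2486
  (v13,v16,v17) [+--] → (-1.90587, 0.4788, 0.175823)–(-1.61169, 0.4788, 0.47)  len=0.4160
  (v13,v17,v14) [+-+] → (-1.61169, 0.4788, 0.47)–(-1.37415, 0.4788, 0.232495)  len=0.3359
  (v14,v17,v18) [+--] → (-1.37415, 0.4788, 0.232495)–(-1.14166, 0.4788, 0)  len=0.3288
  (v14,v18,v15) [+-+] → (-1.14166, 0.4788, 0)–(-1.31752, 0.4788, -0.175823)  len=0.2487
  (v15,v18,v19) [+--] → (-1.31752, 0.4788, -0.175823)–(-1.61169, 0.4788, -0.47)  len=0.4160
  (v15,v19,v12) [+-+] → (-1.61169, 0.4788, -0.47)–(-1.75126, 0.4788, -0.330417)  len=0.1974
  (v12,v19,v16) [+--] → (-1.75126, 0.4788, -0.330417)–(-2.08167, 0.4788, 0)  len=0.4673

Chained into 2 loop(s):
  loop 1: 8 segments, perimeter = 2.6587
  loop 2: 8 segments, perimeter = 2.6587
Total perimeter = 5.317
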